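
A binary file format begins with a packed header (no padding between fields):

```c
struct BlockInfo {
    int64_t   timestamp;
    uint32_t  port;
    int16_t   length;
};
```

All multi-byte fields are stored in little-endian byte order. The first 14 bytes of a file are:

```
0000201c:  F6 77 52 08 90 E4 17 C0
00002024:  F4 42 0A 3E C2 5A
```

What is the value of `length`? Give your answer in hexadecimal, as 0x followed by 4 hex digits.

`length` follows `timestamp` (8 B), `port` (4 B), so it starts at offset 8 + 4 = 12 and occupies 2 bytes.
Bytes at offsets 12..13: C2 5A.
Little-endian: lowest address holds the least-significant byte.
Reassemble most-significant byte first: 5A C2 → 0x5AC2.

0x5AC2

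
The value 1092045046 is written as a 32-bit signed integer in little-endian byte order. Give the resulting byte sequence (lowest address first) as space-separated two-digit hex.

1092045046 in hexadecimal, padded to 32 bits, is 0x411748F6.
Split into bytes (most-significant first): 41 17 48 F6.
In little-endian order the low byte comes first in memory.
So at ascending addresses the bytes are F6 48 17 41.

F6 48 17 41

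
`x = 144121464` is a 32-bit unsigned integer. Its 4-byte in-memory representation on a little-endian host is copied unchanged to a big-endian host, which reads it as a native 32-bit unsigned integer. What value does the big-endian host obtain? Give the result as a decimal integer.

144121464 in 32-bit hexadecimal is 0x08971E78.
Stored little-endian, the bytes at ascending addresses are 78 1E 97 08.
Read back as big-endian, the last byte is least significant, giving 0x781E9708.
0x781E9708 = 2015270664.

2015270664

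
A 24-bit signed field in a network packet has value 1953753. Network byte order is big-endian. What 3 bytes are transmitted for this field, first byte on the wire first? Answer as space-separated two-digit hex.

1D CF D9

1953753 in hexadecimal, padded to 24 bits, is 0x1DCFD9.
Split into bytes (most-significant first): 1D CF D9.
In big-endian order the high byte comes first in memory.
So the memory order matches the most-significant-first order: 1D CF D9.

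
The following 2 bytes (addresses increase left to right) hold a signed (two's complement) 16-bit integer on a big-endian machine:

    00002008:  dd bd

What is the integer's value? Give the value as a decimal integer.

-8771

In big-endian order the high byte comes first in memory.
The bytes are already most-significant first: 0xDDBD.
Top bit is set, so as a signed 16-bit value this is 0xDDBD − 2^16 = -8771.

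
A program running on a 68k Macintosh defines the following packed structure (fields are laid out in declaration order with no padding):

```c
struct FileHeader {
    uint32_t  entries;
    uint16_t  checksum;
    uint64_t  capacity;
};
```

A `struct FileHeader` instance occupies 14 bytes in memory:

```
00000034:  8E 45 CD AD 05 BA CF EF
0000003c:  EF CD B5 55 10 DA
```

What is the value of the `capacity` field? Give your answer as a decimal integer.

`capacity` follows `entries` (4 B), `checksum` (2 B), so it starts at offset 4 + 2 = 6 and occupies 8 bytes.
Bytes at offsets 6..13: CF EF EF CD B5 55 10 DA.
Big-endian: lowest address holds the most-significant byte.
The bytes are already most-significant first: 0xCFEFEFCDB55510DA.
0xCFEFEFCDB55510DA = 14983458152074514650.

14983458152074514650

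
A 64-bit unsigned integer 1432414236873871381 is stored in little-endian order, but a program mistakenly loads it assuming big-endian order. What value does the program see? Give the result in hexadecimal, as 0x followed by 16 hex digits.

1432414236873871381 in 64-bit hexadecimal is 0x13E0F528C0145015.
Stored little-endian, the bytes at ascending addresses are 15 50 14 C0 28 F5 E0 13.
Read back as big-endian, the last byte is least significant, giving 0x155014C028F5E013.

0x155014C028F5E013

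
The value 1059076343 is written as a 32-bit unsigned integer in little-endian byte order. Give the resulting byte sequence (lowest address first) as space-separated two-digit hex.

F7 38 20 3F

1059076343 in hexadecimal, padded to 32 bits, is 0x3F2038F7.
Split into bytes (most-significant first): 3F 20 38 F7.
Little-endian stores the least-significant byte at the lowest address.
So at ascending addresses the bytes are F7 38 20 3F.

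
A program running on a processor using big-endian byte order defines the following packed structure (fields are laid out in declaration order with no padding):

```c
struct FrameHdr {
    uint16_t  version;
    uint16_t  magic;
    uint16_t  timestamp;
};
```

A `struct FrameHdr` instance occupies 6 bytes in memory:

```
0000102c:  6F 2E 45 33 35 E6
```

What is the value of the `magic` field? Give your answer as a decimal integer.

17715

`magic` follows `version` (2 bytes), so it starts at byte offset 2 and occupies 2 bytes.
Bytes at offsets 2..3: 45 33.
In big-endian order the high byte comes first in memory.
The bytes are already most-significant first: 0x4533.
0x4533 = 17715.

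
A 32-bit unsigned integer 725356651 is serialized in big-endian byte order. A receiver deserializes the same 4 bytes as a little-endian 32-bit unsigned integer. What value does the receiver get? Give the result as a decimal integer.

725356651 in 32-bit hexadecimal is 0x2B3C106B.
Stored big-endian, the bytes at ascending addresses are 2B 3C 10 6B.
Read back as little-endian, the first byte is least significant, giving 0x6B103C2B.
0x6B103C2B = 1796226091.

1796226091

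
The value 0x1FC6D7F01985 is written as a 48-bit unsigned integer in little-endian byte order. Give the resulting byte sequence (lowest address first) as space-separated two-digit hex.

85 19 F0 D7 C6 1F

Split into bytes (most-significant first): 1F C6 D7 F0 19 85.
In little-endian order the low byte comes first in memory.
So at ascending addresses the bytes are 85 19 F0 D7 C6 1F.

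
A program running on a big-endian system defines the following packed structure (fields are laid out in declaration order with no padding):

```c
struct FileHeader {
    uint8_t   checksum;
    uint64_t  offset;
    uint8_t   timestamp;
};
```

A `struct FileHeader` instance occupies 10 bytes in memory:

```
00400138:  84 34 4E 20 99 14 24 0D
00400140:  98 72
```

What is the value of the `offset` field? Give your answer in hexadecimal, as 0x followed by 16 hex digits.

`offset` follows `checksum` (1 byte), so it starts at byte offset 1 and occupies 8 bytes.
Bytes at offsets 1..8: 34 4E 20 99 14 24 0D 98.
In big-endian order the high byte comes first in memory.
The bytes are already most-significant first: 0x344E209914240D98.

0x344E209914240D98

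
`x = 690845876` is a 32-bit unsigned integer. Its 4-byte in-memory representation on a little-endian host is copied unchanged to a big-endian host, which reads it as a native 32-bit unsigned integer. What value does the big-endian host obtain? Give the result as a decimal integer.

3027774761

690845876 in 32-bit hexadecimal is 0x292D78B4.
Stored little-endian, the bytes at ascending addresses are B4 78 2D 29.
Read back as big-endian, the last byte is least significant, giving 0xB4782D29.
0xB4782D29 = 3027774761.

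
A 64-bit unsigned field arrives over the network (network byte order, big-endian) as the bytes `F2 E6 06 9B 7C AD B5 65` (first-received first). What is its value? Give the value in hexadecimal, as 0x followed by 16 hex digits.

0xF2E6069B7CADB565

In big-endian order the high byte comes first in memory.
The bytes are already most-significant first: 0xF2E6069B7CADB565.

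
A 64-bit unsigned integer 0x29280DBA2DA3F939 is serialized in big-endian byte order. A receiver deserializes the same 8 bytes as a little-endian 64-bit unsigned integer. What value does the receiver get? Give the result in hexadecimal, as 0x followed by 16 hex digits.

0x39F9A32DBA0D2829

Stored big-endian, the bytes at ascending addresses are 29 28 0D BA 2D A3 F9 39.
Read back as little-endian, the first byte is least significant, giving 0x39F9A32DBA0D2829.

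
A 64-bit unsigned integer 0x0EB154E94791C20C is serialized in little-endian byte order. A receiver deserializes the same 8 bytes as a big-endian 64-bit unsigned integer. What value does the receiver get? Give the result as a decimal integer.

Stored little-endian, the bytes at ascending addresses are 0C C2 91 47 E9 54 B1 0E.
Read back as big-endian, the last byte is least significant, giving 0x0CC29147E954B10E.
0x0CC29147E954B10E = 919457011980349710.

919457011980349710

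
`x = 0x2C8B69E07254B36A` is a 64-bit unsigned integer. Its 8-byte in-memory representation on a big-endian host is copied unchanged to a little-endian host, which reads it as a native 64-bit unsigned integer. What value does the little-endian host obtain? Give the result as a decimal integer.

7688581841219586860

Stored big-endian, the bytes at ascending addresses are 2C 8B 69 E0 72 54 B3 6A.
Read back as little-endian, the first byte is least significant, giving 0x6AB35472E0698B2C.
0x6AB35472E0698B2C = 7688581841219586860.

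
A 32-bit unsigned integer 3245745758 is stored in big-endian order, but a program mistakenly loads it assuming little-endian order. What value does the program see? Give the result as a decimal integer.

1579579073

3245745758 in 32-bit hexadecimal is 0xC176265E.
Stored big-endian, the bytes at ascending addresses are C1 76 26 5E.
Read back as little-endian, the first byte is least significant, giving 0x5E2676C1.
0x5E2676C1 = 1579579073.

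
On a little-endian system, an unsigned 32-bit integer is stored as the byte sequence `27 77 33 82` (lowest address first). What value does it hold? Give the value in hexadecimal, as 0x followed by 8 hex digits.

0x82337727

In little-endian order the low byte comes first in memory.
Reassemble most-significant byte first: 82 33 77 27 → 0x82337727.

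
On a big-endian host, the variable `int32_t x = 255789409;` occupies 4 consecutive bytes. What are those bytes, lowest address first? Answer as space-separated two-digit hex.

0F 3F 09 61

255789409 in hexadecimal, padded to 32 bits, is 0x0F3F0961.
Split into bytes (most-significant first): 0F 3F 09 61.
In big-endian order the high byte comes first in memory.
So the memory order matches the most-significant-first order: 0F 3F 09 61.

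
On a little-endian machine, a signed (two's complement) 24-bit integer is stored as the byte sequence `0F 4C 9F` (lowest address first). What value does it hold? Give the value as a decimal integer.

Little-endian stores the least-significant byte at the lowest address.
Reassemble most-significant byte first: 9F 4C 0F → 0x9F4C0F.
Top bit is set, so as a signed 24-bit value this is 0x9F4C0F − 2^24 = -6337521.

-6337521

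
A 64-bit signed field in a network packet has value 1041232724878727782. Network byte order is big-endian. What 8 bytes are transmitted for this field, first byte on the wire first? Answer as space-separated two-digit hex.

1041232724878727782 in hexadecimal, padded to 64 bits, is 0x0E7333A586E89A66.
Split into bytes (most-significant first): 0E 73 33 A5 86 E8 9A 66.
In big-endian order the high byte comes first in memory.
So the memory order matches the most-significant-first order: 0E 73 33 A5 86 E8 9A 66.

0E 73 33 A5 86 E8 9A 66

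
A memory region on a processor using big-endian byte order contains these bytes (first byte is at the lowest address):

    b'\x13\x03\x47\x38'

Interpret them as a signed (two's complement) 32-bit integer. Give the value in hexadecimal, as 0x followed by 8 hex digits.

Big-endian stores the most-significant byte at the lowest address.
The bytes are already most-significant first: 0x13034738.

0x13034738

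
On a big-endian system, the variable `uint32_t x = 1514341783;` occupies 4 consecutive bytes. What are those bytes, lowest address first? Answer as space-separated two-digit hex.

1514341783 in hexadecimal, padded to 32 bits, is 0x5A430597.
Split into bytes (most-significant first): 5A 43 05 97.
Big-endian: lowest address holds the most-significant byte.
So the memory order matches the most-significant-first order: 5A 43 05 97.

5A 43 05 97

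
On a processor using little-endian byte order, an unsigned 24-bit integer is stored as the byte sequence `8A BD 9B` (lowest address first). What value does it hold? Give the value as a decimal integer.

Little-endian stores the least-significant byte at the lowest address.
Reassemble most-significant byte first: 9B BD 8A → 0x9BBD8A.
0x9BBD8A = 10206602.

10206602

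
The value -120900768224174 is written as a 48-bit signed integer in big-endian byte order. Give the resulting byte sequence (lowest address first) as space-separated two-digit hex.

92 0A 98 A8 2C 52

Two's complement of -120900768224174 in 48 bits: 120900768224174 = 0x6DF56757D3AE; invert → 0x920A98A82C51; add 1 → 0x920A98A82C52.
Split into bytes (most-significant first): 92 0A 98 A8 2C 52.
In big-endian order the high byte comes first in memory.
So the memory order matches the most-significant-first order: 92 0A 98 A8 2C 52.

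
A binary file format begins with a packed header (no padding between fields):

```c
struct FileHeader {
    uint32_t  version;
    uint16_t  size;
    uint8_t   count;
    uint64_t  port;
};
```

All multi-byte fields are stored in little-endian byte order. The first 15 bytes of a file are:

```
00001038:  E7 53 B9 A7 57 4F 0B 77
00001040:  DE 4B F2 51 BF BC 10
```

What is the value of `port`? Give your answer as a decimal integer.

1206049158906764919

`port` follows `version` (4 B), `size` (2 B), `count` (1 B), so it starts at offset 4 + 2 + 1 = 7 and occupies 8 bytes.
Bytes at offsets 7..14: 77 DE 4B F2 51 BF BC 10.
Little-endian stores the least-significant byte at the lowest address.
Reassemble most-significant byte first: 10 BC BF 51 F2 4B DE 77 → 0x10BCBF51F24BDE77.
0x10BCBF51F24BDE77 = 1206049158906764919.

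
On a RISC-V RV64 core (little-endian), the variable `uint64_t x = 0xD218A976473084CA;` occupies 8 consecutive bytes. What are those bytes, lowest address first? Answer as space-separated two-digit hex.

Split into bytes (most-significant first): D2 18 A9 76 47 30 84 CA.
Little-endian stores the least-significant byte at the lowest address.
So at ascending addresses the bytes are CA 84 30 47 76 A9 18 D2.

CA 84 30 47 76 A9 18 D2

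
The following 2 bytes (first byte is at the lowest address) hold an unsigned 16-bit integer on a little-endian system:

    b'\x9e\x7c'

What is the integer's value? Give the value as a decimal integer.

31902

In little-endian order the low byte comes first in memory.
Reassemble most-significant byte first: 7C 9E → 0x7C9E.
0x7C9E = 31902.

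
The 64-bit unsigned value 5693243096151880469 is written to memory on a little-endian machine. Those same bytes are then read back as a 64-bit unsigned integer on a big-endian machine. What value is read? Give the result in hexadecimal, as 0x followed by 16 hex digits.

5693243096151880469 in 64-bit hexadecimal is 0x4F02766E8E13F315.
Stored little-endian, the bytes at ascending addresses are 15 F3 13 8E 6E 76 02 4F.
Read back as big-endian, the last byte is least significant, giving 0x15F3138E6E76024F.

0x15F3138E6E76024F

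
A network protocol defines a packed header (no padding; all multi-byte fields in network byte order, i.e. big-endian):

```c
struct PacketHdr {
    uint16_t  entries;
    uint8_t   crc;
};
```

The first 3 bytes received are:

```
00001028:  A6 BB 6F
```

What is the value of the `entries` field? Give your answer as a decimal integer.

42683

`entries` is the first field, at byte offset 0, occupying 2 bytes.
Bytes at offsets 0..1: A6 BB.
Big-endian: lowest address holds the most-significant byte.
The bytes are already most-significant first: 0xA6BB.
0xA6BB = 42683.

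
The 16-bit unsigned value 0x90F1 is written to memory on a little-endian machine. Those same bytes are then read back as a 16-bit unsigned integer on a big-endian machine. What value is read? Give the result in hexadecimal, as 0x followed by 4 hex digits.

0xF190

Stored little-endian, the bytes at ascending addresses are F1 90.
Read back as big-endian, the last byte is least significant, giving 0xF190.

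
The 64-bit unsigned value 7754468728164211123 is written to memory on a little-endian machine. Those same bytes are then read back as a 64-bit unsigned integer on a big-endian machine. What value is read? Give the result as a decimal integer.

7754468728164211123 in 64-bit hexadecimal is 0x6B9D68392C1A59B3.
Stored little-endian, the bytes at ascending addresses are B3 59 1A 2C 39 68 9D 6B.
Read back as big-endian, the last byte is least significant, giving 0xB3591A2C39689D6B.
0xB3591A2C39689D6B = 12923389382960389483.

12923389382960389483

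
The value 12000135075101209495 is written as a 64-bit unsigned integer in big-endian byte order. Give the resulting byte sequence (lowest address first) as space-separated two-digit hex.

A6 89 0B 45 78 1C F3 97

12000135075101209495 in hexadecimal, padded to 64 bits, is 0xA6890B45781CF397.
Split into bytes (most-significant first): A6 89 0B 45 78 1C F3 97.
In big-endian order the high byte comes first in memory.
So the memory order matches the most-significant-first order: A6 89 0B 45 78 1C F3 97.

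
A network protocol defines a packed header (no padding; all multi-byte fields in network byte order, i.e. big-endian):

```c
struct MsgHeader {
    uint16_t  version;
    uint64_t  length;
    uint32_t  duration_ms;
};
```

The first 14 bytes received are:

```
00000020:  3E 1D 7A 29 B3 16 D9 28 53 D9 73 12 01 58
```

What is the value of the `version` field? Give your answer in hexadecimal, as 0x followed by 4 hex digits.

`version` is the first field, at byte offset 0, occupying 2 bytes.
Bytes at offsets 0..1: 3E 1D.
Big-endian stores the most-significant byte at the lowest address.
The bytes are already most-significant first: 0x3E1D.

0x3E1D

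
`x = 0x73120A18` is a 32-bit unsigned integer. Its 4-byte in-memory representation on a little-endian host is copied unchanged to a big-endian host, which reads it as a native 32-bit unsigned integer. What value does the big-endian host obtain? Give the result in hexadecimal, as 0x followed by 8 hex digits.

Stored little-endian, the bytes at ascending addresses are 18 0A 12 73.
Read back as big-endian, the last byte is least significant, giving 0x180A1273.

0x180A1273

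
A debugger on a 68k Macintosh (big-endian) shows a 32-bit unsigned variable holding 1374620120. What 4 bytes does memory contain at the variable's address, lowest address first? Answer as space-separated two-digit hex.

1374620120 in hexadecimal, padded to 32 bits, is 0x51EF09D8.
Split into bytes (most-significant first): 51 EF 09 D8.
Big-endian stores the most-significant byte at the lowest address.
So the memory order matches the most-significant-first order: 51 EF 09 D8.

51 EF 09 D8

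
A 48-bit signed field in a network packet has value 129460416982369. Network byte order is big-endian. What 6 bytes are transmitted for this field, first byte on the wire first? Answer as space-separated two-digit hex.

75 BE 5A 2A AD 61

129460416982369 in hexadecimal, padded to 48 bits, is 0x75BE5A2AAD61.
Split into bytes (most-significant first): 75 BE 5A 2A AD 61.
Big-endian stores the most-significant byte at the lowest address.
So the memory order matches the most-significant-first order: 75 BE 5A 2A AD 61.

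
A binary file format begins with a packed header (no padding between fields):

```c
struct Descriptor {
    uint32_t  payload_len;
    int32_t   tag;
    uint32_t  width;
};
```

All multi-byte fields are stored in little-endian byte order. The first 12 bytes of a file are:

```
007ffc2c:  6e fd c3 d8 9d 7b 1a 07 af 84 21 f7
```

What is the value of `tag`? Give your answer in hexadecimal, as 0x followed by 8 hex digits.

`tag` follows `payload_len` (4 bytes), so it starts at byte offset 4 and occupies 4 bytes.
Bytes at offsets 4..7: 9D 7B 1A 07.
Little-endian: lowest address holds the least-significant byte.
Reassemble most-significant byte first: 07 1A 7B 9D → 0x071A7B9D.

0x071A7B9D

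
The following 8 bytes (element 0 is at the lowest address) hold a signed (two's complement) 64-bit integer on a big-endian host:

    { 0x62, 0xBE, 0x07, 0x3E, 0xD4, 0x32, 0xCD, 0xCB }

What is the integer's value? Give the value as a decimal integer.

7115132427721428427

Big-endian: lowest address holds the most-significant byte.
The bytes are already most-significant first: 0x62BE073ED432CDCB.
0x62BE073ED432CDCB = 7115132427721428427.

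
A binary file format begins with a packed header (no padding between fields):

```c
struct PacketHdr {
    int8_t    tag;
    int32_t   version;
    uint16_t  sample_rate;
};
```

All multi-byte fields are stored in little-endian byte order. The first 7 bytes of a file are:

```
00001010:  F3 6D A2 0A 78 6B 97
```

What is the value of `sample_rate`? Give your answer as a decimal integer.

`sample_rate` follows `tag` (1 B), `version` (4 B), so it starts at offset 1 + 4 = 5 and occupies 2 bytes.
Bytes at offsets 5..6: 6B 97.
Little-endian: lowest address holds the least-significant byte.
Reassemble most-significant byte first: 97 6B → 0x976B.
0x976B = 38763.

38763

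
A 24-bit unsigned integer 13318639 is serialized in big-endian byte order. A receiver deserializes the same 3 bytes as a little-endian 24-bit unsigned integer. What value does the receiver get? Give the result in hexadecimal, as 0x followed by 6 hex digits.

13318639 in 24-bit hexadecimal is 0xCB39EF.
Stored big-endian, the bytes at ascending addresses are CB 39 EF.
Read back as little-endian, the first byte is least significant, giving 0xEF39CB.

0xEF39CB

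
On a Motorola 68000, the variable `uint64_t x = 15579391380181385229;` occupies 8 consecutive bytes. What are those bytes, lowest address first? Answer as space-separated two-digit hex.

15579391380181385229 in hexadecimal, padded to 64 bits, is 0xD8351DEAC87E800D.
Split into bytes (most-significant first): D8 35 1D EA C8 7E 80 0D.
Big-endian: lowest address holds the most-significant byte.
So the memory order matches the most-significant-first order: D8 35 1D EA C8 7E 80 0D.

D8 35 1D EA C8 7E 80 0D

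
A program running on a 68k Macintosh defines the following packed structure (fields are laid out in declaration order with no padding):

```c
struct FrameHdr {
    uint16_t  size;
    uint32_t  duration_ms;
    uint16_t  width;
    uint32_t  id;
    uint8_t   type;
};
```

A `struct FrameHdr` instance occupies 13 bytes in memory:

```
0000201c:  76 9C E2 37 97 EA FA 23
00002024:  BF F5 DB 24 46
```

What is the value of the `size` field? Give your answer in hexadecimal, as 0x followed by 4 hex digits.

`size` is the first field, at byte offset 0, occupying 2 bytes.
Bytes at offsets 0..1: 76 9C.
Big-endian: lowest address holds the most-significant byte.
The bytes are already most-significant first: 0x769C.

0x769C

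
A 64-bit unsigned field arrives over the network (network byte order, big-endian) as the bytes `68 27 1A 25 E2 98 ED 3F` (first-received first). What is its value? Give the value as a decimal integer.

7504996054054006079

Big-endian: lowest address holds the most-significant byte.
The bytes are already most-significant first: 0x68271A25E298ED3F.
0x68271A25E298ED3F = 7504996054054006079.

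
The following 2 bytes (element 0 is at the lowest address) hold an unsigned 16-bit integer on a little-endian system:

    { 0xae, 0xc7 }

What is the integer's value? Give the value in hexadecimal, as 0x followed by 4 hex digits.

0xC7AE

Little-endian: lowest address holds the least-significant byte.
Reassemble most-significant byte first: C7 AE → 0xC7AE.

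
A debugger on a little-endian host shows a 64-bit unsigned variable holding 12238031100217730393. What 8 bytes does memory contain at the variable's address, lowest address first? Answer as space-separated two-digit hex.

12238031100217730393 in hexadecimal, padded to 64 bits, is 0xA9D638721EA92559.
Split into bytes (most-significant first): A9 D6 38 72 1E A9 25 59.
Little-endian: lowest address holds the least-significant byte.
So at ascending addresses the bytes are 59 25 A9 1E 72 38 D6 A9.

59 25 A9 1E 72 38 D6 A9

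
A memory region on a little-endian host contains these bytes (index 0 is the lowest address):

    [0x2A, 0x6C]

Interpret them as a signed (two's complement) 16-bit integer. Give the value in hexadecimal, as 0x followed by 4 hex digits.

0x6C2A

Little-endian stores the least-significant byte at the lowest address.
Reassemble most-significant byte first: 6C 2A → 0x6C2A.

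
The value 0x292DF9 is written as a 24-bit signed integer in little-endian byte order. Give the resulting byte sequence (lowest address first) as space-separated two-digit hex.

Split into bytes (most-significant first): 29 2D F9.
Little-endian: lowest address holds the least-significant byte.
So at ascending addresses the bytes are F9 2D 29.

F9 2D 29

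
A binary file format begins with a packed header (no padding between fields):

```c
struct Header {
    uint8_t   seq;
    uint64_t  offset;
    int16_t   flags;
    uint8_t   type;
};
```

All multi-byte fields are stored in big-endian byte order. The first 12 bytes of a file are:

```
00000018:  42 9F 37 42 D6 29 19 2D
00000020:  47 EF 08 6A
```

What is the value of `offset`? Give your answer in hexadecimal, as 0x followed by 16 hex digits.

`offset` follows `seq` (1 byte), so it starts at byte offset 1 and occupies 8 bytes.
Bytes at offsets 1..8: 9F 37 42 D6 29 19 2D 47.
In big-endian order the high byte comes first in memory.
The bytes are already most-significant first: 0x9F3742D629192D47.

0x9F3742D629192D47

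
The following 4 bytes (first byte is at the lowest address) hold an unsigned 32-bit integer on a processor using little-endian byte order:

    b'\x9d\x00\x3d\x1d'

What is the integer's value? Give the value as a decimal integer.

490537117

Little-endian stores the least-significant byte at the lowest address.
Reassemble most-significant byte first: 1D 3D 00 9D → 0x1D3D009D.
0x1D3D009D = 490537117.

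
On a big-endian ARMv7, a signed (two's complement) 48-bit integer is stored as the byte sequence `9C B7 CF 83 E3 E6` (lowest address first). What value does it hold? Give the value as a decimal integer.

Big-endian: lowest address holds the most-significant byte.
The bytes are already most-significant first: 0x9CB7CF83E3E6.
Top bit is set, so as a signed 48-bit value this is 0x9CB7CF83E3E6 − 2^48 = -109161702235162.

-109161702235162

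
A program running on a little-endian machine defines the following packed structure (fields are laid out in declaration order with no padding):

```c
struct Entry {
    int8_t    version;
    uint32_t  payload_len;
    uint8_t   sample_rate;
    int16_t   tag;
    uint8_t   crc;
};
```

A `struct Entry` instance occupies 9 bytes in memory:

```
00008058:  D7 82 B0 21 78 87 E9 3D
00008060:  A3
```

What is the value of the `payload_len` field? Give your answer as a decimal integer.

`payload_len` follows `version` (1 byte), so it starts at byte offset 1 and occupies 4 bytes.
Bytes at offsets 1..4: 82 B0 21 78.
Little-endian stores the least-significant byte at the lowest address.
Reassemble most-significant byte first: 78 21 B0 82 → 0x7821B082.
0x7821B082 = 2015473794.

2015473794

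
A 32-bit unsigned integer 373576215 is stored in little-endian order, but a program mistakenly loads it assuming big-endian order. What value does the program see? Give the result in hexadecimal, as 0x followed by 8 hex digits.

373576215 in 32-bit hexadecimal is 0x16445217.
Stored little-endian, the bytes at ascending addresses are 17 52 44 16.
Read back as big-endian, the last byte is least significant, giving 0x17524416.

0x17524416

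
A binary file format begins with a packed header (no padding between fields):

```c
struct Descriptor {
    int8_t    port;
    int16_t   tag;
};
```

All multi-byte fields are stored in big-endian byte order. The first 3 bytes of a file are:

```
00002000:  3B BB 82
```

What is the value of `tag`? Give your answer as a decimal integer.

-17534

`tag` follows `port` (1 byte), so it starts at byte offset 1 and occupies 2 bytes.
Bytes at offsets 1..2: BB 82.
Big-endian stores the most-significant byte at the lowest address.
The bytes are already most-significant first: 0xBB82.
Top bit is set, so as a signed 16-bit value this is 0xBB82 − 2^16 = -17534.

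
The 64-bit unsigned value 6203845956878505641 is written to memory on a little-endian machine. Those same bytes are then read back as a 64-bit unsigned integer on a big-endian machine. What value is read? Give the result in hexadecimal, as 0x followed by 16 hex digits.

6203845956878505641 in 64-bit hexadecimal is 0x56187D0744FC96A9.
Stored little-endian, the bytes at ascending addresses are A9 96 FC 44 07 7D 18 56.
Read back as big-endian, the last byte is least significant, giving 0xA996FC44077D1856.

0xA996FC44077D1856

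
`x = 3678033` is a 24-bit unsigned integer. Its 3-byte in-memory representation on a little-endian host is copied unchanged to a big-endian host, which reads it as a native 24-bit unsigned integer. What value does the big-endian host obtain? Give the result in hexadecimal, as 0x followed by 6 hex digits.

3678033 in 24-bit hexadecimal is 0x381F51.
Stored little-endian, the bytes at ascending addresses are 51 1F 38.
Read back as big-endian, the last byte is least significant, giving 0x511F38.

0x511F38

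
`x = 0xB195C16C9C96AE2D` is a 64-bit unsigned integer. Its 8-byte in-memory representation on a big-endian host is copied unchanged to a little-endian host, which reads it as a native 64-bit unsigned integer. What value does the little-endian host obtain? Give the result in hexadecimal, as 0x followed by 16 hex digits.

Stored big-endian, the bytes at ascending addresses are B1 95 C1 6C 9C 96 AE 2D.
Read back as little-endian, the first byte is least significant, giving 0x2DAE969C6CC195B1.

0x2DAE969C6CC195B1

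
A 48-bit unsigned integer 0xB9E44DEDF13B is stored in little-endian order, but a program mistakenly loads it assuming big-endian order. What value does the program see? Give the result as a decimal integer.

65910254462137

Stored little-endian, the bytes at ascending addresses are 3B F1 ED 4D E4 B9.
Read back as big-endian, the last byte is least significant, giving 0x3BF1ED4DE4B9.
0x3BF1ED4DE4B9 = 65910254462137.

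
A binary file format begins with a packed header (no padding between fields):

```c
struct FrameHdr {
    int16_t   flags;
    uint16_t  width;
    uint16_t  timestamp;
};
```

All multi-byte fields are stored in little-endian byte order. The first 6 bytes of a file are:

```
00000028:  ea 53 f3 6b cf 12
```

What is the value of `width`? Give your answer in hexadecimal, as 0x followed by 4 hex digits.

0x6BF3

`width` follows `flags` (2 bytes), so it starts at byte offset 2 and occupies 2 bytes.
Bytes at offsets 2..3: F3 6B.
In little-endian order the low byte comes first in memory.
Reassemble most-significant byte first: 6B F3 → 0x6BF3.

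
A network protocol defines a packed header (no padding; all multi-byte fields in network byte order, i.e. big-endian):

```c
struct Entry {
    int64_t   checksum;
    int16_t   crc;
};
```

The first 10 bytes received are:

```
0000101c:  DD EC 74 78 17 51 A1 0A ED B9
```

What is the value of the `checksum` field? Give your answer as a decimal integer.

`checksum` is the first field, at byte offset 0, occupying 8 bytes.
Bytes at offsets 0..7: DD EC 74 78 17 51 A1 0A.
Big-endian stores the most-significant byte at the lowest address.
The bytes are already most-significant first: 0xDDEC74781751A10A.
Top bit is set, so as a signed 64-bit value this is 0xDDEC74781751A10A − 2^64 = -2455459637687639798.

-2455459637687639798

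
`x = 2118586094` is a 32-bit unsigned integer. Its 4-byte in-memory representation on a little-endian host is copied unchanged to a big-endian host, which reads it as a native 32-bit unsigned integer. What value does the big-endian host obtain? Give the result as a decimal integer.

3993913214

2118586094 in 32-bit hexadecimal is 0x7E470EEE.
Stored little-endian, the bytes at ascending addresses are EE 0E 47 7E.
Read back as big-endian, the last byte is least significant, giving 0xEE0E477E.
0xEE0E477E = 3993913214.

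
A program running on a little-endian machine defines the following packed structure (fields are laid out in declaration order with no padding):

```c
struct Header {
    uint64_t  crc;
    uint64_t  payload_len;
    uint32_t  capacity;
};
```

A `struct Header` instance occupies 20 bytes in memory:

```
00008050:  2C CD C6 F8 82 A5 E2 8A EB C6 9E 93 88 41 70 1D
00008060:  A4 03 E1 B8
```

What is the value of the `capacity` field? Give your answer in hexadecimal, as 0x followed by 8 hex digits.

`capacity` follows `crc` (8 B), `payload_len` (8 B), so it starts at offset 8 + 8 = 16 and occupies 4 bytes.
Bytes at offsets 16..19: A4 03 E1 B8.
Little-endian stores the least-significant byte at the lowest address.
Reassemble most-significant byte first: B8 E1 03 A4 → 0xB8E103A4.

0xB8E103A4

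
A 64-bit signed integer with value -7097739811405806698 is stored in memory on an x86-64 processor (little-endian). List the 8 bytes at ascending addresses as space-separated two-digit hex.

96 43 02 39 3F C3 7F 9D

Two's complement of -7097739811405806698 in 64 bits: 7097739811405806698 = 0x62803CC0C6FDBC6A; invert → 0x9D7FC33F39024395; add 1 → 0x9D7FC33F39024396.
Split into bytes (most-significant first): 9D 7F C3 3F 39 02 43 96.
Little-endian: lowest address holds the least-significant byte.
So at ascending addresses the bytes are 96 43 02 39 3F C3 7F 9D.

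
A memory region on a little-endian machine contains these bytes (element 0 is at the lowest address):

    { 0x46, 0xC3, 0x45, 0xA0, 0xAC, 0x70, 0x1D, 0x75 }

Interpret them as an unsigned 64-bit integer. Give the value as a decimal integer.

In little-endian order the low byte comes first in memory.
Reassemble most-significant byte first: 75 1D 70 AC A0 45 C3 46 → 0x751D70ACA045C346.
0x751D70ACA045C346 = 8439025163487789894.

8439025163487789894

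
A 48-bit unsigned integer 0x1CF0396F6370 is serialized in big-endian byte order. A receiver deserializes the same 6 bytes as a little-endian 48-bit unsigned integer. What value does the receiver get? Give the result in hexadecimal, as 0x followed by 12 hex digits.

Stored big-endian, the bytes at ascending addresses are 1C F0 39 6F 63 70.
Read back as little-endian, the first byte is least significant, giving 0x70636F39F01C.

0x70636F39F01C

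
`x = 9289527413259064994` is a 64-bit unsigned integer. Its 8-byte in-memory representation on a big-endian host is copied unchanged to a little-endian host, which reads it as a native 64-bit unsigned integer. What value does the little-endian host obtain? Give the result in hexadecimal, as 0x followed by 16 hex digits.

0xA2568FDEF607EB80

9289527413259064994 in 64-bit hexadecimal is 0x80EB07F6DE8F56A2.
Stored big-endian, the bytes at ascending addresses are 80 EB 07 F6 DE 8F 56 A2.
Read back as little-endian, the first byte is least significant, giving 0xA2568FDEF607EB80.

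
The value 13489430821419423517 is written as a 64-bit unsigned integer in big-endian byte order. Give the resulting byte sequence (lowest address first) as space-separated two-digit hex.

13489430821419423517 in hexadecimal, padded to 64 bits, is 0xBB3415DCACE9171D.
Split into bytes (most-significant first): BB 34 15 DC AC E9 17 1D.
Big-endian: lowest address holds the most-significant byte.
So the memory order matches the most-significant-first order: BB 34 15 DC AC E9 17 1D.

BB 34 15 DC AC E9 17 1D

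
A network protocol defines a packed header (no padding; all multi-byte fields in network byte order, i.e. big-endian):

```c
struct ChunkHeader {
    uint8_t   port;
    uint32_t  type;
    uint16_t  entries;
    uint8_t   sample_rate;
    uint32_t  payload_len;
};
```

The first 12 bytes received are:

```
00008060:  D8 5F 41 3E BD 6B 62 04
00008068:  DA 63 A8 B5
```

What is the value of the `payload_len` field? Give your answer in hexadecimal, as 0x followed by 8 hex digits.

0xDA63A8B5

`payload_len` follows `port` (1 B), `type` (4 B), `entries` (2 B), `sample_rate` (1 B), so it starts at offset 1 + 4 + 2 + 1 = 8 and occupies 4 bytes.
Bytes at offsets 8..11: DA 63 A8 B5.
In big-endian order the high byte comes first in memory.
The bytes are already most-significant first: 0xDA63A8B5.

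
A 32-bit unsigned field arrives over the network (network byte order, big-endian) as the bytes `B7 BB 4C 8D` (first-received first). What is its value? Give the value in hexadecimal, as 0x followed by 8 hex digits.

0xB7BB4C8D

Big-endian stores the most-significant byte at the lowest address.
The bytes are already most-significant first: 0xB7BB4C8D.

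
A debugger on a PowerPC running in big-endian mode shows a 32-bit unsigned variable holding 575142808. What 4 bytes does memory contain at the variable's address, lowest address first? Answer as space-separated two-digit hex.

22 47 FB 98

575142808 in hexadecimal, padded to 32 bits, is 0x2247FB98.
Split into bytes (most-significant first): 22 47 FB 98.
Big-endian stores the most-significant byte at the lowest address.
So the memory order matches the most-significant-first order: 22 47 FB 98.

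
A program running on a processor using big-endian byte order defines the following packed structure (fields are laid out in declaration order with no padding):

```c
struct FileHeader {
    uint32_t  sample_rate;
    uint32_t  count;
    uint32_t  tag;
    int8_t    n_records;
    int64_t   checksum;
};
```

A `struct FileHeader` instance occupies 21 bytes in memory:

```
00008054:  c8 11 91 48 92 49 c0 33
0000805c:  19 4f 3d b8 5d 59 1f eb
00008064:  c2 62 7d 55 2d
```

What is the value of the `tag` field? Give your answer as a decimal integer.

424623544

`tag` follows `sample_rate` (4 B), `count` (4 B), so it starts at offset 4 + 4 = 8 and occupies 4 bytes.
Bytes at offsets 8..11: 19 4F 3D B8.
In big-endian order the high byte comes first in memory.
The bytes are already most-significant first: 0x194F3DB8.
0x194F3DB8 = 424623544.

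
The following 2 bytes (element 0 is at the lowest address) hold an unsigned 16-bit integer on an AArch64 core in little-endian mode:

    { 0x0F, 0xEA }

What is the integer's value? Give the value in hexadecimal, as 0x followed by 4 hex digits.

In little-endian order the low byte comes first in memory.
Reassemble most-significant byte first: EA 0F → 0xEA0F.

0xEA0F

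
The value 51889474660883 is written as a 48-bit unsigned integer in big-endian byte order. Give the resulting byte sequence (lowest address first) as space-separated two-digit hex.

51889474660883 in hexadecimal, padded to 48 bits, is 0x2F3175B46A13.
Split into bytes (most-significant first): 2F 31 75 B4 6A 13.
In big-endian order the high byte comes first in memory.
So the memory order matches the most-significant-first order: 2F 31 75 B4 6A 13.

2F 31 75 B4 6A 13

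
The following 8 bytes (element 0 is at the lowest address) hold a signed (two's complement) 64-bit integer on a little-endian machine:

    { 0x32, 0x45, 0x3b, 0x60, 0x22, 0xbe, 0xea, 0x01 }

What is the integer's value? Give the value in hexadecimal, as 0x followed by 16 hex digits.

Little-endian stores the least-significant byte at the lowest address.
Reassemble most-significant byte first: 01 EA BE 22 60 3B 45 32 → 0x01EABE22603B4532.

0x01EABE22603B4532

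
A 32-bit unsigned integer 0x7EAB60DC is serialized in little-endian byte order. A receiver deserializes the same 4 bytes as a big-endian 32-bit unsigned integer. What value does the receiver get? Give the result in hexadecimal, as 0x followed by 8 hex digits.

Stored little-endian, the bytes at ascending addresses are DC 60 AB 7E.
Read back as big-endian, the last byte is least significant, giving 0xDC60AB7E.

0xDC60AB7E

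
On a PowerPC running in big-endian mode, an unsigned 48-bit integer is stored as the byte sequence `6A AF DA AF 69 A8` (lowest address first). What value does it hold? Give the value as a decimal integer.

117303520749992

Big-endian: lowest address holds the most-significant byte.
The bytes are already most-significant first: 0x6AAFDAAF69A8.
0x6AAFDAAF69A8 = 117303520749992.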